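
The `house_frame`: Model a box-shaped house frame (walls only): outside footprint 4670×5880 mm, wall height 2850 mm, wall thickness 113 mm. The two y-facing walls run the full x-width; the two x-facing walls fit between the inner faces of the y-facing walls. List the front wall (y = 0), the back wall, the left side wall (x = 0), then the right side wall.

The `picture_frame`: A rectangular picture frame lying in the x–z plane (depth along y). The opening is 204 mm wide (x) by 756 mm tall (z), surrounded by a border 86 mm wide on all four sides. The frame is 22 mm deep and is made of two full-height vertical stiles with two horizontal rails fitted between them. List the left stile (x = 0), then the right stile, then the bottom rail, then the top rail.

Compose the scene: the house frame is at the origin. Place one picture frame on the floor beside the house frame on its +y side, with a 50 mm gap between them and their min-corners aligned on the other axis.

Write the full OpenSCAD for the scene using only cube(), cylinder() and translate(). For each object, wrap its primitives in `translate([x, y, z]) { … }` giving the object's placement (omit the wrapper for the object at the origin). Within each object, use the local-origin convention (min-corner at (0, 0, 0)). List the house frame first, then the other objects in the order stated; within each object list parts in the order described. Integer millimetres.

cube([4670, 113, 2850]);
translate([0, 5767, 0]) cube([4670, 113, 2850]);
translate([0, 113, 0]) cube([113, 5654, 2850]);
translate([4557, 113, 0]) cube([113, 5654, 2850]);
translate([0, 5930, 0]) {
  cube([86, 22, 928]);
  translate([290, 0, 0]) cube([86, 22, 928]);
  translate([86, 0, 0]) cube([204, 22, 86]);
  translate([86, 0, 842]) cube([204, 22, 86]);
}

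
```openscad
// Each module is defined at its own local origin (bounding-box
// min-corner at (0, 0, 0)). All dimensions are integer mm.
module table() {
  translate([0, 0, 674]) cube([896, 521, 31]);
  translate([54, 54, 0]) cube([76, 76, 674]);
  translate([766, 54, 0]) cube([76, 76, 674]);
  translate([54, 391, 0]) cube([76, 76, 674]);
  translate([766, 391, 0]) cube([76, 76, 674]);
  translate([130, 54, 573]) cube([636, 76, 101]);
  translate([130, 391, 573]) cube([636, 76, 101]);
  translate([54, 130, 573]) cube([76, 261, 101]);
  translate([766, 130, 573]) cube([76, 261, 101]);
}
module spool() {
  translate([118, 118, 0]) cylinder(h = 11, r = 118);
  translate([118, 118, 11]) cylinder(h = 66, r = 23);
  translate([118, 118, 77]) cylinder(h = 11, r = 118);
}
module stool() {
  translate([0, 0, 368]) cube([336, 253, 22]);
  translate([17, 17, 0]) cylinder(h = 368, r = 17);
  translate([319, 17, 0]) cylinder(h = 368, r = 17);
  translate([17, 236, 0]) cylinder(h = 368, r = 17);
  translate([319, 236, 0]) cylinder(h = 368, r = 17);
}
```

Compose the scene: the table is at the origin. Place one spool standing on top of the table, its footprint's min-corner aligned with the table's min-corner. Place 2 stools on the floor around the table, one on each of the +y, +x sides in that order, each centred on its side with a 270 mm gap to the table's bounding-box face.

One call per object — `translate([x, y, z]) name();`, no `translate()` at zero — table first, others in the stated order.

table();
translate([0, 0, 705]) spool();
translate([280, 791, 0]) stool();
translate([1166, 134, 0]) stool();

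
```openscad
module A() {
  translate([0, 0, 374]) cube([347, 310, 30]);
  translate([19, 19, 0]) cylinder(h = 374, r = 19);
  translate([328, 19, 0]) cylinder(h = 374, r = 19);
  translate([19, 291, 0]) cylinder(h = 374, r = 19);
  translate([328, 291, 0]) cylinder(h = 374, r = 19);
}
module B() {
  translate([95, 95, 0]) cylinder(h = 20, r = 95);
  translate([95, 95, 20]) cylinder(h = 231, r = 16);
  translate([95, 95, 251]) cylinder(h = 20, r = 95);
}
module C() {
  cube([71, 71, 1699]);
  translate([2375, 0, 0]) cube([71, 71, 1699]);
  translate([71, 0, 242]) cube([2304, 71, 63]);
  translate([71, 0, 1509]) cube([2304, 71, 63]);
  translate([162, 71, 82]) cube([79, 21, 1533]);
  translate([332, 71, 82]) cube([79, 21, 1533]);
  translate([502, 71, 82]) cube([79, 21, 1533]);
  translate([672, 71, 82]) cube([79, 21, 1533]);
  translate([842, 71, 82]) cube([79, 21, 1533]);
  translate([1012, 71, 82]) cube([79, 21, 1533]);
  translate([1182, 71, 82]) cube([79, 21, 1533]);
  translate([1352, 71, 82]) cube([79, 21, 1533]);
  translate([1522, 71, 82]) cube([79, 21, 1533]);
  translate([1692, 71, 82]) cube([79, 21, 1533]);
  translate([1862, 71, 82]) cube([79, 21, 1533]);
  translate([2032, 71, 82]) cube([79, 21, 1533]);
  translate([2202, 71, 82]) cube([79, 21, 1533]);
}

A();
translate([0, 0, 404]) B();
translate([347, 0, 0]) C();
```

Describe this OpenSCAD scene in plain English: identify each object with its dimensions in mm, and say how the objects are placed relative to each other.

A is a simple wooden stool: a rectangular seat 347 mm (x) by 310 mm (y), 30 mm thick, top face at z = 404 mm, on four round legs, each 38 mm in diameter. The legs rest on z = 0, each leg's axis is inset half a diameter from the nearest pair of seat edges (so the leg's bounding box is flush with the corner).

B is a spool: two coaxial disc flanges of radius 95 mm and thickness 20 mm, joined by a core cylinder of radius 16 mm and height 231 mm. The lower flange rests on z = 0 and the three cylinders share a vertical axis.

C is a fence section. Two 71×71 mm posts, 1699 mm tall, stand on the floor with a clear span of 2304 mm between their inner faces. Two horizontal rails of 71×63 mm section span the gap between the posts with their undersides at z = 242 mm and z = 1509 mm, flush with the posts' −y face. 13 pickets, each 79 mm wide, 21 mm thick and 1533 mm tall, are fixed to the +y face of the rails with their bottoms at z = 82 mm, evenly spaced across the span with equal gaps (rounded down to the nearest mm) at the −x end and between each pair — any rounding remainder accumulates at the +x end.

The spool is on top of the stool. The fence section is against the stool's +x side, with their −y faces flush.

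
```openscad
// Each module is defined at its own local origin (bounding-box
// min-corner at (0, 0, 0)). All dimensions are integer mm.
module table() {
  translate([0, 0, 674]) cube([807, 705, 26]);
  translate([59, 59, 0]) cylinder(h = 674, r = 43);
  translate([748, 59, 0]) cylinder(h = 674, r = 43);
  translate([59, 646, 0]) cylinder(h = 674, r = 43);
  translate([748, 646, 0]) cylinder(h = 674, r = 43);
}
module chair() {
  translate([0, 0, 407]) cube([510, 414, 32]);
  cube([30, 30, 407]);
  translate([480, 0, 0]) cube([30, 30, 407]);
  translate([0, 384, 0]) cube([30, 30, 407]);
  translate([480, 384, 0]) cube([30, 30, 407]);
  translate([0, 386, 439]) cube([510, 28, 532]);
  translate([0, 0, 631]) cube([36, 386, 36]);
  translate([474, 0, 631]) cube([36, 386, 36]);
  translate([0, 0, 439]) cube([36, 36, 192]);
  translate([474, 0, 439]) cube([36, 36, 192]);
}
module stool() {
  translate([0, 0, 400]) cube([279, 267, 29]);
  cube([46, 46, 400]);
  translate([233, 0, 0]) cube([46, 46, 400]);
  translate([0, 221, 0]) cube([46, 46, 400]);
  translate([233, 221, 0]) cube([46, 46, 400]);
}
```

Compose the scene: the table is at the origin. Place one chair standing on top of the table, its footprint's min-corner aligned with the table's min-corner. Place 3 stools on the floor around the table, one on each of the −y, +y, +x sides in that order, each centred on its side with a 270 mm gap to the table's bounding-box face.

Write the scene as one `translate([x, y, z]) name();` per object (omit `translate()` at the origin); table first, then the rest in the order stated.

table();
translate([0, 0, 700]) chair();
translate([264, -537, 0]) stool();
translate([264, 975, 0]) stool();
translate([1077, 219, 0]) stool();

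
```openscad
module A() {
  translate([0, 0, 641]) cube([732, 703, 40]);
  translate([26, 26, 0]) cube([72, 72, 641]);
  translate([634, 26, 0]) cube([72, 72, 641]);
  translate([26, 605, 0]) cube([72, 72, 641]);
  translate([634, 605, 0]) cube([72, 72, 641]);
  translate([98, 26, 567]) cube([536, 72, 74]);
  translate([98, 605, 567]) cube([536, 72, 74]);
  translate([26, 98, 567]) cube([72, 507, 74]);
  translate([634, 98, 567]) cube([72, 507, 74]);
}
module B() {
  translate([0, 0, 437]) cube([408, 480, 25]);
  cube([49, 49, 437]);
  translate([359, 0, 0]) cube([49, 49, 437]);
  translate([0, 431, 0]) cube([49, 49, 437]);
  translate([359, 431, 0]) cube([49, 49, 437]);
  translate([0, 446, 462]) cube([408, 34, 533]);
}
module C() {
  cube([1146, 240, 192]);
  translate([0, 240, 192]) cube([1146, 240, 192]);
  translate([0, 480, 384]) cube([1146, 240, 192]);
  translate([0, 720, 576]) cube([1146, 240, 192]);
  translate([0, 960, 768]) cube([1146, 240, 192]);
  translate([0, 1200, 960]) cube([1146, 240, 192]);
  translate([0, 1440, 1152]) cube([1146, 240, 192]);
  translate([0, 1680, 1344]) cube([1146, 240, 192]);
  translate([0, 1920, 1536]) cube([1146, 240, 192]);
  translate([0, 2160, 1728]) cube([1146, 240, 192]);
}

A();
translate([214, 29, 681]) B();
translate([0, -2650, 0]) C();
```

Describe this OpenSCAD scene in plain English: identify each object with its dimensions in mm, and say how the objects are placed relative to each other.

A is a table with a 732×703 mm rectangular top, 40 mm thick, top surface at z = 681 mm, supported by four 72×72 mm square legs, each inset 26 mm from the nearest pair of top edges, running from the floor. Four apron rails, 72 mm thick and 74 mm tall, run between adjacent legs with their top edges flush with the underside of the top and their outer faces flush with the legs' outer faces.

B is a chair. The seat is a 408×480×25 mm slab with its top at z = 462 mm, on four 49×49 mm corner legs (flush with the seat edges, standing on z = 0). A flat backrest 34 mm thick, 533 mm tall, spans the full seat width and rises from the seat top along its +y edge, rear face flush with the rear of the seat.

C is a run of 10 identical solid stair steps. Each tread is 1146×240 mm and each step block is 192 mm high. Step 1 rests on the floor; step k is offset from step 1 by (k−1)×240 mm in y and (k−1)×192 mm in z.

The chair is on top of the table. The staircase is on the floor beside the table on its −y side.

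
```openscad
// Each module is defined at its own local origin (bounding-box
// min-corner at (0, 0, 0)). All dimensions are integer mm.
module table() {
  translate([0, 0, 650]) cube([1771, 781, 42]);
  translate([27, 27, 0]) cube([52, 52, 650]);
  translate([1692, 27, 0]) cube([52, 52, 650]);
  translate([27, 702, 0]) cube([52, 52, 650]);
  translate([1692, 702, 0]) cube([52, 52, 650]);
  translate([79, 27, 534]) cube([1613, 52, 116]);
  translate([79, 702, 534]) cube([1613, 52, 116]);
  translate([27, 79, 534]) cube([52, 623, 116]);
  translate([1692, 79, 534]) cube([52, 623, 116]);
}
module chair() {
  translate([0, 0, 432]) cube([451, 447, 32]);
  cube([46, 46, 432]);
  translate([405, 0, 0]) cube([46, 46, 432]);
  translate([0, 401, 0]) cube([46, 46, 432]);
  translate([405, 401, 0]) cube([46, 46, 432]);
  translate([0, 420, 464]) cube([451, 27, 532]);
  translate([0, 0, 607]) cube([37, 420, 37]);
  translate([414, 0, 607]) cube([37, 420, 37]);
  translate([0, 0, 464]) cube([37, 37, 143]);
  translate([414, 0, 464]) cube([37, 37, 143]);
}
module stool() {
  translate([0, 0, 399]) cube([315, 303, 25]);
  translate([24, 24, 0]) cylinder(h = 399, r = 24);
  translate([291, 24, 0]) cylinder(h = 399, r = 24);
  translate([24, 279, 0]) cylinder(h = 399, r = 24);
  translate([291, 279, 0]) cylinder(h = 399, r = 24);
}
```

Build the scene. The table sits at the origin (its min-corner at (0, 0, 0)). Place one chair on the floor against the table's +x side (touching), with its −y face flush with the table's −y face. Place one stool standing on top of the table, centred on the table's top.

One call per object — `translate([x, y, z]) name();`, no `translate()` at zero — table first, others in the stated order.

table();
translate([1771, 0, 0]) chair();
translate([728, 239, 692]) stool();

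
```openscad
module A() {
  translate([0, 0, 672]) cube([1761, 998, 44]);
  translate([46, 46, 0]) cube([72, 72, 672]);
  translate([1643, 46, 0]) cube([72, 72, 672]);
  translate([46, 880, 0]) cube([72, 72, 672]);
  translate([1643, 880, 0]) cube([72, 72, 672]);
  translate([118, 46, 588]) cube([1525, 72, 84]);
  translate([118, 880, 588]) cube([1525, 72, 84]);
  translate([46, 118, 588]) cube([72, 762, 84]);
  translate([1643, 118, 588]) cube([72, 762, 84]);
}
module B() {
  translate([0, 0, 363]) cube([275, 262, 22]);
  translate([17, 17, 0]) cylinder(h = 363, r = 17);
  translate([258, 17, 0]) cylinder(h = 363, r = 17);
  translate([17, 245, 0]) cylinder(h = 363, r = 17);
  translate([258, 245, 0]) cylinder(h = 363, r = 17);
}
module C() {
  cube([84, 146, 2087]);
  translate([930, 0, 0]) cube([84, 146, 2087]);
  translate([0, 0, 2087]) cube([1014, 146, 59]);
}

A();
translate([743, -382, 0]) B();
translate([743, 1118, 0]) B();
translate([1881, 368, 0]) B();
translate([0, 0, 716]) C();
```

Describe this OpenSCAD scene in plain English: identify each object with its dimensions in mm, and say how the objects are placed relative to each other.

A is a table with a 1761×998 mm rectangular top, 44 mm thick, top surface at z = 716 mm, supported by four 72×72 mm square legs, each inset 46 mm from the nearest pair of top edges, running from the floor. Four apron rails, 72 mm thick and 84 mm tall, run between adjacent legs with their top edges flush with the underside of the top and their outer faces flush with the legs' outer faces.

B is a four-legged stool. The seat is 275×262 mm, 22 mm thick, top at z = 385 mm. It stands on four round legs, each 34 mm in diameter, from z = 0 to the seat underside, each leg's axis is inset half a diameter from the nearest pair of seat edges (so the leg's bounding box is flush with the corner).

C is a door frame. The clear opening is 846 mm wide and 2087 mm high. Two 84 mm wide jambs, 146 mm deep, stand either side of the opening from the floor to the top of the opening. A 59 mm thick head sits across the top of both jambs, spanning the full outside width of the frame.

Three stools sit around the table at the −y, +y, +x sides. The door frame is on top of the table.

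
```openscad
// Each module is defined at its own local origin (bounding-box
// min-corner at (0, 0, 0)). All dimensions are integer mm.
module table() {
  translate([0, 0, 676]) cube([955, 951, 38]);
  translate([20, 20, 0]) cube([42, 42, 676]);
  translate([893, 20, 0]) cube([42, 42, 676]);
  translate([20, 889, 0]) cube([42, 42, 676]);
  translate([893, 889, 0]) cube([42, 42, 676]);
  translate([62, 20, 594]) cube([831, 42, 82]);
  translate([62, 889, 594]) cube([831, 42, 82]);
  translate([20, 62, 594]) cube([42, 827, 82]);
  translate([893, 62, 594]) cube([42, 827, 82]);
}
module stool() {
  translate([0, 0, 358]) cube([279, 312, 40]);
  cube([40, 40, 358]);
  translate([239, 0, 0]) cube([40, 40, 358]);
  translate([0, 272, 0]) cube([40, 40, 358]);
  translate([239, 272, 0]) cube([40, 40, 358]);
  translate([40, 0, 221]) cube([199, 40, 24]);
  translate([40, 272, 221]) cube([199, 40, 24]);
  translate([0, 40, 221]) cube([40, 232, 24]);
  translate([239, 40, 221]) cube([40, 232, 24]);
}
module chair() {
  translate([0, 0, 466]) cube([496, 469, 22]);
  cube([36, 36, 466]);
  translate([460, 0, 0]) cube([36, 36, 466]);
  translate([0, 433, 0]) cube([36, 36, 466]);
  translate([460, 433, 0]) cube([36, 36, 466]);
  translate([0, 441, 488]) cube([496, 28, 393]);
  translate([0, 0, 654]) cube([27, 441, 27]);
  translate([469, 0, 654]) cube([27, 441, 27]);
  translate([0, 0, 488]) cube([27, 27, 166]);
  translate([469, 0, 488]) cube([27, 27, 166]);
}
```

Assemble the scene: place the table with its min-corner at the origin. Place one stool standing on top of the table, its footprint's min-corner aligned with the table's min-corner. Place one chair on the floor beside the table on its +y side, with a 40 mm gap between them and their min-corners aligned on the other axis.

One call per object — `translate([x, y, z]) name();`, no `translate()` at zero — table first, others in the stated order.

table();
translate([0, 0, 714]) stool();
translate([0, 991, 0]) chair();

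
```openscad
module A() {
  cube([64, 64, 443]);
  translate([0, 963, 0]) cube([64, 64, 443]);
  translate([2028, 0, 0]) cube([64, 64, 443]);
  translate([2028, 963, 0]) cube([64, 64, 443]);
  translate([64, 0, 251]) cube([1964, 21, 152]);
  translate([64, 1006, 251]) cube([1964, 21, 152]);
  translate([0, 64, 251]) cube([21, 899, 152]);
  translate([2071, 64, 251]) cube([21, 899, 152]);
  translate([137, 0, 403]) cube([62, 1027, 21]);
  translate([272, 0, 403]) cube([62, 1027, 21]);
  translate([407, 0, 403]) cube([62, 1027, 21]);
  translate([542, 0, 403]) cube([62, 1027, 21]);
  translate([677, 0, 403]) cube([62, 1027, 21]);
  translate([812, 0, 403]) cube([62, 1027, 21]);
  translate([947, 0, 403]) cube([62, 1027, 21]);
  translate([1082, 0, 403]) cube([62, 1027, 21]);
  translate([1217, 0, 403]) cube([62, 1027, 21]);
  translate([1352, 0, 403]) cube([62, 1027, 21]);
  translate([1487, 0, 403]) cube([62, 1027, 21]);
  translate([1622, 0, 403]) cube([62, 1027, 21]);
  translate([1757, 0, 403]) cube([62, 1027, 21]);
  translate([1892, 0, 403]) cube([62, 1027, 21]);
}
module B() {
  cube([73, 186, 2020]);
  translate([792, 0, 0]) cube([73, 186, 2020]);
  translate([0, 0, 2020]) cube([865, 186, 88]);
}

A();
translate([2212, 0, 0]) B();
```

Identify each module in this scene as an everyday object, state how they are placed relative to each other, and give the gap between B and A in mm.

A is a bed frame. B is a door frame. The door frame is on the floor beside the bed frame on its +x side. The gap between the door frame and the bed frame is 120 mm.

The door frame's nearest face is 120 mm from the bed frame's +x face.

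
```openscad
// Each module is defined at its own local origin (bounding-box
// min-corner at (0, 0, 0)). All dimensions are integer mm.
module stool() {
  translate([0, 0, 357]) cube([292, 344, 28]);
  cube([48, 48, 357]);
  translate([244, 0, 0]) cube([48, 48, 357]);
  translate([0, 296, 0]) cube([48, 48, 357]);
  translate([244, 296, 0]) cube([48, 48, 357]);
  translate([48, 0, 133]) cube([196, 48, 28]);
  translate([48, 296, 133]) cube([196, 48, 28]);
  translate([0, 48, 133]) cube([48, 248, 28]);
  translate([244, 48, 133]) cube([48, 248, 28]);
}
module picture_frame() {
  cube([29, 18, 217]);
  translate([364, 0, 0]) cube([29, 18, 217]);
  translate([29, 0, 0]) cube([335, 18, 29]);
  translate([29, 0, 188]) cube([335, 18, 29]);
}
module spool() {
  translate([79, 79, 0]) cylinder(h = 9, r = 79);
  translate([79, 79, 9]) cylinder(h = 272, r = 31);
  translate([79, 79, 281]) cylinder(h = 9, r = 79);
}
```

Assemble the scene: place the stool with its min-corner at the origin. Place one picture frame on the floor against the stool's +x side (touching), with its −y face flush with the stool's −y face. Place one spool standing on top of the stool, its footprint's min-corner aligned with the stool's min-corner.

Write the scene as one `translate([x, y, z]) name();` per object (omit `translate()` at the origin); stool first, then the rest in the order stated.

stool();
translate([292, 0, 0]) picture_frame();
translate([0, 0, 385]) spool();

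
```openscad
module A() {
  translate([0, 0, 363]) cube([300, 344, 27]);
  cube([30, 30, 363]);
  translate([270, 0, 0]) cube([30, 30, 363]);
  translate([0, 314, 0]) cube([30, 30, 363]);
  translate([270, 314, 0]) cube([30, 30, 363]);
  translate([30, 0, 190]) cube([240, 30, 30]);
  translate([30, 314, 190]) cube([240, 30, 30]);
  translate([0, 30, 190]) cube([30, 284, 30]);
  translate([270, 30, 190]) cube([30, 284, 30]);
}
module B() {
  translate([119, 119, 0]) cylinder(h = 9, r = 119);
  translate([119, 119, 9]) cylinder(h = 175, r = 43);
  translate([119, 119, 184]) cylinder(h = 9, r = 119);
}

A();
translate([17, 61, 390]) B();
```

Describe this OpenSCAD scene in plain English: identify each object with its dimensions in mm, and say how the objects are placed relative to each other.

A is a simple wooden stool: a rectangular seat 300 mm (x) by 344 mm (y), 27 mm thick, top face at z = 390 mm, on four square legs, each 30×30 mm in cross-section. The legs rest on z = 0, each flush with a corner of the seat. Four stretchers, 30 mm wide and 30 mm tall, connect adjacent legs with their undersides at z = 190 mm, each running between the inner faces of the legs it joins and aligned with the legs' outer faces on the other axis.

B is a spool: two coaxial disc flanges of radius 119 mm and thickness 9 mm, joined by a core cylinder of radius 43 mm and height 175 mm. The lower flange rests on z = 0 and the three cylinders share a vertical axis.

The spool is on top of the stool.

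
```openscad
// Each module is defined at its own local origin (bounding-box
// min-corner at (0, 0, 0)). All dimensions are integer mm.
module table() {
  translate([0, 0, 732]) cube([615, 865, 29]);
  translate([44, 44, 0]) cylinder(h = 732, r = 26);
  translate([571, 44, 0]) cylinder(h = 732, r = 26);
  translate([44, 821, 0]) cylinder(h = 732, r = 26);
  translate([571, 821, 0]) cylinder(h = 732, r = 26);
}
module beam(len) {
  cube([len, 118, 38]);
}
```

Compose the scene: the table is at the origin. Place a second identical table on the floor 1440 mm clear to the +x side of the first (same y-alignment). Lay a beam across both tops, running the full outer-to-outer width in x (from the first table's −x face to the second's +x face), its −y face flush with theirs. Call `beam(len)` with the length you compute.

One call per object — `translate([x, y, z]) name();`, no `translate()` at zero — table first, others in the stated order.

table();
translate([2055, 0, 0]) table();
translate([0, 0, 761]) beam(2670);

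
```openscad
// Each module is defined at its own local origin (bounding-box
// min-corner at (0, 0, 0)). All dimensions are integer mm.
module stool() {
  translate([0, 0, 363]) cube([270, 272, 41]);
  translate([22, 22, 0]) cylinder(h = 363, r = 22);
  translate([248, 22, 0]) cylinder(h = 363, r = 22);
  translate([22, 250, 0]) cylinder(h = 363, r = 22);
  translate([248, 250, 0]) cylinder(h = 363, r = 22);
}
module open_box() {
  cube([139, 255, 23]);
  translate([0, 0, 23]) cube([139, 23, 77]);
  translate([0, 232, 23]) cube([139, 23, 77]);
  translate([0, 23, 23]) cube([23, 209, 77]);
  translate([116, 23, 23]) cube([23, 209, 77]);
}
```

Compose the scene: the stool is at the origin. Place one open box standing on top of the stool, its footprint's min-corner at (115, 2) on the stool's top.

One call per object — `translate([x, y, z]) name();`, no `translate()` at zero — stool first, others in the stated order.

stool();
translate([115, 2, 404]) open_box();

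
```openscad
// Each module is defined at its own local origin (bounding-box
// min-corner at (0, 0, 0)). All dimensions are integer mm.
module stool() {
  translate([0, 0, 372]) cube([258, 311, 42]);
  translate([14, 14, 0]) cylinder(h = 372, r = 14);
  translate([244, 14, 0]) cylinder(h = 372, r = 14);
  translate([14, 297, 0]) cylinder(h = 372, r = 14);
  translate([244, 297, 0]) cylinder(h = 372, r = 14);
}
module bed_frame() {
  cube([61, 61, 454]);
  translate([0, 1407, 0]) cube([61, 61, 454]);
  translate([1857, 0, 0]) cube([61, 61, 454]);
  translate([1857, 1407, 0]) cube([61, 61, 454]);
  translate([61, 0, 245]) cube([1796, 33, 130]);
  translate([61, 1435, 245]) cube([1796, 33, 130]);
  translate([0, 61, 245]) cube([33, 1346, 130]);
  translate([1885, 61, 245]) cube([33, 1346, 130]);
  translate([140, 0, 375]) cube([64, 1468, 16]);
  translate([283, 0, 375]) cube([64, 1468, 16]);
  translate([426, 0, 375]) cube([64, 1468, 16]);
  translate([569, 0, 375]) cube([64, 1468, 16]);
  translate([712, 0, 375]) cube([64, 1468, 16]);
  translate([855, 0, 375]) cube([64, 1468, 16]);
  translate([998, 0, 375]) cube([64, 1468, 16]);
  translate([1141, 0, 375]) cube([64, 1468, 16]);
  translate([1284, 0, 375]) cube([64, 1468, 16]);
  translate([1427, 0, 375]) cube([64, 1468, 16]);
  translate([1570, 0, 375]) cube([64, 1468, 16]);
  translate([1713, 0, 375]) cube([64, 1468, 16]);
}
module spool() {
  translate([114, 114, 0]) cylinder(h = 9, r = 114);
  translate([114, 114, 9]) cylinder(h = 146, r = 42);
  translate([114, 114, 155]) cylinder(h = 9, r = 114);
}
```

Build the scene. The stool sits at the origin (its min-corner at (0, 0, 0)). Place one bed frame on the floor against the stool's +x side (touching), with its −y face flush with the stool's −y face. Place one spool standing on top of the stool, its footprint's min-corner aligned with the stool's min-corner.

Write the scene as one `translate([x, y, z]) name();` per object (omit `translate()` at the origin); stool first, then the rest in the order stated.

stool();
translate([258, 0, 0]) bed_frame();
translate([0, 0, 414]) spool();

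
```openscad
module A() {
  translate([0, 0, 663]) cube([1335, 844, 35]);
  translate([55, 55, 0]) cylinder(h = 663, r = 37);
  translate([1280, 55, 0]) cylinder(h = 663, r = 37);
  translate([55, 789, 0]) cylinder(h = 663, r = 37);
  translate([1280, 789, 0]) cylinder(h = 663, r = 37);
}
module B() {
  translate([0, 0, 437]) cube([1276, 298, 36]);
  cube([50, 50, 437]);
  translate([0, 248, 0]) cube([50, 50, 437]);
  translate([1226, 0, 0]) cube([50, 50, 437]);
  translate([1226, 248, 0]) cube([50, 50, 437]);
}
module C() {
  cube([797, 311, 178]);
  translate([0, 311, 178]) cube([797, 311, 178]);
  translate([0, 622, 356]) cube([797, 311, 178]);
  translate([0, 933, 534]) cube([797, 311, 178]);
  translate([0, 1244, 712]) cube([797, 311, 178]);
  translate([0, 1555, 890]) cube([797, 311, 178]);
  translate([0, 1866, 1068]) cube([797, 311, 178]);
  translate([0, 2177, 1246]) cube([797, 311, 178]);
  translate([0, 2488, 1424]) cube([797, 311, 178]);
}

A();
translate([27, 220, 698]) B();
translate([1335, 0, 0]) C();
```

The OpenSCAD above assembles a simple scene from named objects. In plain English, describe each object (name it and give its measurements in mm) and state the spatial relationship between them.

A is a table with a 1335×844 mm rectangular top, 35 mm thick, top surface at z = 698 mm, supported by four round legs of 74 mm diameter, each leg's bounding box inset 18 mm from the nearest pair of top edges, running from the floor.

B is a long wooden bench with a 1276 mm (x) × 298 mm (y) seat, 36 mm thick, its top surface 473 mm above the floor. Four 50 mm square legs at the seat corners, flush with the edges, run from z = 0 to the seat underside.

C is a straight staircase of 9 solid steps. Each step is 797 mm wide (x), 311 mm deep (y, the going) and 178 mm tall (the rise). The first step rests on the floor; each subsequent step sits one going further in +y and one rise higher in +z, directly behind and above the previous step with no overlap.

The bench is on top of the table. The staircase is against the table's +x side, with their −y faces flush.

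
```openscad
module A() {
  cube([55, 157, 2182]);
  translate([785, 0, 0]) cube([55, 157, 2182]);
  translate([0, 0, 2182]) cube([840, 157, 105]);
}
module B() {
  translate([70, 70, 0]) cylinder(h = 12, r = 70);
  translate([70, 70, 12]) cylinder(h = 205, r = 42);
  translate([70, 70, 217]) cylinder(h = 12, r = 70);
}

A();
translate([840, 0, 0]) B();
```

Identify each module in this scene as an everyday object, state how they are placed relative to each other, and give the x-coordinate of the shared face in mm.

The door frame's +x face and the spool's −x face are both at x = 840 mm.

A is a door frame. B is a spool. The spool is against the door frame's +x side, with their −y faces flush. The x-coordinate of the shared face is 840 mm.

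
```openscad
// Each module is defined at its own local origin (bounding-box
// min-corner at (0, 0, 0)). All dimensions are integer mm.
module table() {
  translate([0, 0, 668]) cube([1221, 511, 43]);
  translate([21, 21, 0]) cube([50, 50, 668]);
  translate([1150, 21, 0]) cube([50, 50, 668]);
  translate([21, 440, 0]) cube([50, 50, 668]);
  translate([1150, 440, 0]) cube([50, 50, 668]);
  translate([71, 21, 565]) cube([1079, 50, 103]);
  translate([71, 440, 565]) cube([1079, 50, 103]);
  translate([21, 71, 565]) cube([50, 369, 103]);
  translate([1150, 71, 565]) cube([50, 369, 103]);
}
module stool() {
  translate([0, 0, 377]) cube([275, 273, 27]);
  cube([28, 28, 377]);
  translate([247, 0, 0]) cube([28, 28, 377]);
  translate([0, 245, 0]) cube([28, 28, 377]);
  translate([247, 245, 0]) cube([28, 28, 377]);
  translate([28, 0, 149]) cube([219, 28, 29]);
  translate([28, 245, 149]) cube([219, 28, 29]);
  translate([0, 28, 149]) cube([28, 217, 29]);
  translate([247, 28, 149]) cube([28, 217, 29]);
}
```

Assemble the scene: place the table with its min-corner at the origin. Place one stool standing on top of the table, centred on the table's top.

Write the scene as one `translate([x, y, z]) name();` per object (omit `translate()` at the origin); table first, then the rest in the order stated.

table();
translate([473, 119, 711]) stool();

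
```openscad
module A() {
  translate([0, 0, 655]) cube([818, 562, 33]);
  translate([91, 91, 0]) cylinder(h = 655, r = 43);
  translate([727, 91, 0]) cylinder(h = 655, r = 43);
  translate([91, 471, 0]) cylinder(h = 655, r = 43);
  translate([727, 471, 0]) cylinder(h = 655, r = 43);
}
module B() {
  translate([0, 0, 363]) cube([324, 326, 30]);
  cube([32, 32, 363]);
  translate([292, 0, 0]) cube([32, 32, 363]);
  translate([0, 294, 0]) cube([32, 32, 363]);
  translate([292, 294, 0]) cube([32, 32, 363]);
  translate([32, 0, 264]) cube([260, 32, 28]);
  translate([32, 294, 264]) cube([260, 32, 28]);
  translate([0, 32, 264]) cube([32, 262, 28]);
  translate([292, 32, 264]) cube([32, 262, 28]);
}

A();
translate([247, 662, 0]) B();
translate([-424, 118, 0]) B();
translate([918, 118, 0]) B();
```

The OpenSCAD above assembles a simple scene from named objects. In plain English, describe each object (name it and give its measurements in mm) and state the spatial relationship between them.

A is a rectangular dining table. The top is 818×562×33 mm with its upper surface at z = 688 mm. It stands on four round legs of 86 mm diameter, each leg's bounding box inset 48 mm from the nearest pair of top edges, running from the floor to the underside of the top.

B is a simple wooden stool: a rectangular seat 324 mm (x) by 326 mm (y), 30 mm thick, top face at z = 393 mm, on four square legs, each 32×32 mm in cross-section. The legs rest on z = 0, each flush with a corner of the seat. Four stretchers, 32 mm wide and 28 mm tall, connect adjacent legs with their undersides at z = 264 mm, each running between the inner faces of the legs it joins and aligned with the legs' outer faces on the other axis.

Three stools sit around the table at the +y, −x, +x sides.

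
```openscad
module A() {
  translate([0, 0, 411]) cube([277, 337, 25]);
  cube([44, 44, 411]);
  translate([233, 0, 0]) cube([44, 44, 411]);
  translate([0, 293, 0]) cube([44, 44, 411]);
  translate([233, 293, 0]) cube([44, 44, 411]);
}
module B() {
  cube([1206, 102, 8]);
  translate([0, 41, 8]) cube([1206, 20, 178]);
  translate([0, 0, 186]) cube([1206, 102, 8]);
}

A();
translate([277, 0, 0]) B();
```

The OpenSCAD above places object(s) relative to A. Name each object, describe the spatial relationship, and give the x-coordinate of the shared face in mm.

The stool's +x face and the I-beam's −x face are both at x = 277 mm.

A is a stool. B is an I-beam. The I-beam is against the stool's +x side, with their −y faces flush. The x-coordinate of the shared face is 277 mm.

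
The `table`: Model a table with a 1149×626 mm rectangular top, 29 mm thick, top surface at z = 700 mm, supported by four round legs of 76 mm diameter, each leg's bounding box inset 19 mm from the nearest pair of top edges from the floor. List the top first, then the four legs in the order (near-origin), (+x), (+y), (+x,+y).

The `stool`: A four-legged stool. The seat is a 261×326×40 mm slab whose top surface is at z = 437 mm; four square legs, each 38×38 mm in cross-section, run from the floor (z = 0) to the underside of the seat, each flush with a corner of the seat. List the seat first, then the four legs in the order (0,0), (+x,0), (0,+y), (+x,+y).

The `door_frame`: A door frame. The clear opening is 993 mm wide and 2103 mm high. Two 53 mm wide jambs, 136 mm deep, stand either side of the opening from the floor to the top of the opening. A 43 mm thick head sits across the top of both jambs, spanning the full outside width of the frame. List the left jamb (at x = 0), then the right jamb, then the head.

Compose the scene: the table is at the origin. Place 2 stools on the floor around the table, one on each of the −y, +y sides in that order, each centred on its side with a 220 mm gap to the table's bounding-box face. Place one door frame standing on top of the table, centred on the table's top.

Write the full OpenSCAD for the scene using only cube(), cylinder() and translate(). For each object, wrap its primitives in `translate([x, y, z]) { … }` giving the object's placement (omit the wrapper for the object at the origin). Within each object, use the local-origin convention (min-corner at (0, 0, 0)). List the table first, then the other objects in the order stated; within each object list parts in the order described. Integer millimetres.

translate([0, 0, 671]) cube([1149, 626, 29]);
translate([57, 57, 0]) cylinder(h = 671, r = 38);
translate([1092, 57, 0]) cylinder(h = 671, r = 38);
translate([57, 569, 0]) cylinder(h = 671, r = 38);
translate([1092, 569, 0]) cylinder(h = 671, r = 38);
translate([444, -546, 0]) {
  translate([0, 0, 397]) cube([261, 326, 40]);
  cube([38, 38, 397]);
  translate([223, 0, 0]) cube([38, 38, 397]);
  translate([0, 288, 0]) cube([38, 38, 397]);
  translate([223, 288, 0]) cube([38, 38, 397]);
}
translate([444, 846, 0]) {
  translate([0, 0, 397]) cube([261, 326, 40]);
  cube([38, 38, 397]);
  translate([223, 0, 0]) cube([38, 38, 397]);
  translate([0, 288, 0]) cube([38, 38, 397]);
  translate([223, 288, 0]) cube([38, 38, 397]);
}
translate([25, 245, 700]) {
  cube([53, 136, 2103]);
  translate([1046, 0, 0]) cube([53, 136, 2103]);
  translate([0, 0, 2103]) cube([1099, 136, 43]);
}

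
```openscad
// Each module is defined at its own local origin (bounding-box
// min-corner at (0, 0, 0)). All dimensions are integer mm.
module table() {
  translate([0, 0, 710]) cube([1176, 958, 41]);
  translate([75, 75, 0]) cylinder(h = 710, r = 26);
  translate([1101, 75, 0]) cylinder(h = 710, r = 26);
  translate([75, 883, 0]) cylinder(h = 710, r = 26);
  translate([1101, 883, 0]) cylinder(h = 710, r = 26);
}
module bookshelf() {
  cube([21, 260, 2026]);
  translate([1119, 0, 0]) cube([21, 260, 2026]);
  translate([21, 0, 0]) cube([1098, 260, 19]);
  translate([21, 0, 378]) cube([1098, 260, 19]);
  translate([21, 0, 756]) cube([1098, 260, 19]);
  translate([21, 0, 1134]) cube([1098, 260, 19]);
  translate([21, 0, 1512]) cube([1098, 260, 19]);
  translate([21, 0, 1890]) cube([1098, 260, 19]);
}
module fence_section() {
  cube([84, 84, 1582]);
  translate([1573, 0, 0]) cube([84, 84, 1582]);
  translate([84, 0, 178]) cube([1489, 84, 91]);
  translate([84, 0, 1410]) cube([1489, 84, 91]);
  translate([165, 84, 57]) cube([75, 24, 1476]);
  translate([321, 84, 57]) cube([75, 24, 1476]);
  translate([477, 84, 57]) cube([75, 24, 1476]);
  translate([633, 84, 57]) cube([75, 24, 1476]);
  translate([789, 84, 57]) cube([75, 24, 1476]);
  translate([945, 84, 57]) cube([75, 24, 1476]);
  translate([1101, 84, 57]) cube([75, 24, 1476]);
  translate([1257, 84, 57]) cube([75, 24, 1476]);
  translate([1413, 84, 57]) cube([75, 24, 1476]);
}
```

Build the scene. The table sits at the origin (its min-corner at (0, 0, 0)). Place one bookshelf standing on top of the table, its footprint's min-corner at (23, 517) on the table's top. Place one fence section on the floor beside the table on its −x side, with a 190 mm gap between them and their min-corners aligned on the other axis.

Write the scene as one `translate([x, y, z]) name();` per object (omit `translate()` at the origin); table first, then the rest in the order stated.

table();
translate([23, 517, 751]) bookshelf();
translate([-1847, 0, 0]) fence_section();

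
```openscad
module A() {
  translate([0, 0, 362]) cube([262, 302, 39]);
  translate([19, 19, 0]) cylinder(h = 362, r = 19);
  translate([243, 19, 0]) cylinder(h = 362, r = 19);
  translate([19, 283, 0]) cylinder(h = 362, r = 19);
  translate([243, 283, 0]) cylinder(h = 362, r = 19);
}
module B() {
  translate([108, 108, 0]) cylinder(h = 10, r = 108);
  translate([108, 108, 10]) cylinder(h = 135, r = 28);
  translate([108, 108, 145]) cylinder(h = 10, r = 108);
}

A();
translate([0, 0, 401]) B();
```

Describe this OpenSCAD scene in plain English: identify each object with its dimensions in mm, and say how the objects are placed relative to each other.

A is a simple wooden stool: a rectangular seat 262 mm (x) by 302 mm (y), 39 mm thick, top face at z = 401 mm, on four round legs, each 38 mm in diameter. The legs rest on z = 0, each leg's axis is inset half a diameter from the nearest pair of seat edges (so the leg's bounding box is flush with the corner).

B is a spool: two coaxial disc flanges of radius 108 mm and thickness 10 mm, joined by a core cylinder of radius 28 mm and height 135 mm. The lower flange rests on z = 0 and the three cylinders share a vertical axis.

The spool is on top of the stool.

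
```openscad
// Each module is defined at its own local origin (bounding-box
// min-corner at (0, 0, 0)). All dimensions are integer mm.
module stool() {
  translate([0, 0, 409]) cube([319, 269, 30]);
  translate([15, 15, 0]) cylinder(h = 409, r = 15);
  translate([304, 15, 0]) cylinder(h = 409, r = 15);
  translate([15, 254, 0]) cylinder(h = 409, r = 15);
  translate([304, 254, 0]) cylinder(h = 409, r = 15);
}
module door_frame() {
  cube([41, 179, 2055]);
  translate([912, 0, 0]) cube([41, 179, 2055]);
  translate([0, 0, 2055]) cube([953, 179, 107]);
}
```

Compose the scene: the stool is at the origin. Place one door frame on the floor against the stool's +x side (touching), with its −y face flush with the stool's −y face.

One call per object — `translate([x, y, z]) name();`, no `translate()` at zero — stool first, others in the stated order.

stool();
translate([319, 0, 0]) door_frame();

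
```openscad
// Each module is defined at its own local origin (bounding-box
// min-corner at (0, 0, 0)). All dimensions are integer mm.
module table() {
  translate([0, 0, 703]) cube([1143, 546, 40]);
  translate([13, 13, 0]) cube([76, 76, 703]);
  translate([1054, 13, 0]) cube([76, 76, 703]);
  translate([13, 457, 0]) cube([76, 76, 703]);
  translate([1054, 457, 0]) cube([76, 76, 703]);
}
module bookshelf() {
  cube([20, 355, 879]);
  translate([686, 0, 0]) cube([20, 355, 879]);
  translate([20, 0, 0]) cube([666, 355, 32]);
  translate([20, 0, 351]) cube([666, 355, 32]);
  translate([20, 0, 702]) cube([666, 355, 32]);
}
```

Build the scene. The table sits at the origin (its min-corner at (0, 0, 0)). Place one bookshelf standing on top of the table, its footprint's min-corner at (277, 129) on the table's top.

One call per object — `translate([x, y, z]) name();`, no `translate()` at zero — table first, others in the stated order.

table();
translate([277, 129, 743]) bookshelf();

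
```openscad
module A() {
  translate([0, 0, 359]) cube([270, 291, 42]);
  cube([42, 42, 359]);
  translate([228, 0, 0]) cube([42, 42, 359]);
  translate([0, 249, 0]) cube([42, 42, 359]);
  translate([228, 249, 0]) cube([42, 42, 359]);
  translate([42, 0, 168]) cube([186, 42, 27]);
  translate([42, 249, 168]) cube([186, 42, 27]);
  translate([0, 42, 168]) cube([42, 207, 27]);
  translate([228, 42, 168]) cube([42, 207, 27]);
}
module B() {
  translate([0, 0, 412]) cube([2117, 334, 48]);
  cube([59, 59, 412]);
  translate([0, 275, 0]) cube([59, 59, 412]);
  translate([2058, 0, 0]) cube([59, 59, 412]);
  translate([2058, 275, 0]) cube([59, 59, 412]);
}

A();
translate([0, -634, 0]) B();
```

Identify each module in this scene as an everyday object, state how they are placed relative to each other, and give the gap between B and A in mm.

The bench's nearest face is 300 mm from the stool's −y face.

A is a stool. B is a bench. The bench is on the floor beside the stool on its −y side. The gap between the bench and the stool is 300 mm.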